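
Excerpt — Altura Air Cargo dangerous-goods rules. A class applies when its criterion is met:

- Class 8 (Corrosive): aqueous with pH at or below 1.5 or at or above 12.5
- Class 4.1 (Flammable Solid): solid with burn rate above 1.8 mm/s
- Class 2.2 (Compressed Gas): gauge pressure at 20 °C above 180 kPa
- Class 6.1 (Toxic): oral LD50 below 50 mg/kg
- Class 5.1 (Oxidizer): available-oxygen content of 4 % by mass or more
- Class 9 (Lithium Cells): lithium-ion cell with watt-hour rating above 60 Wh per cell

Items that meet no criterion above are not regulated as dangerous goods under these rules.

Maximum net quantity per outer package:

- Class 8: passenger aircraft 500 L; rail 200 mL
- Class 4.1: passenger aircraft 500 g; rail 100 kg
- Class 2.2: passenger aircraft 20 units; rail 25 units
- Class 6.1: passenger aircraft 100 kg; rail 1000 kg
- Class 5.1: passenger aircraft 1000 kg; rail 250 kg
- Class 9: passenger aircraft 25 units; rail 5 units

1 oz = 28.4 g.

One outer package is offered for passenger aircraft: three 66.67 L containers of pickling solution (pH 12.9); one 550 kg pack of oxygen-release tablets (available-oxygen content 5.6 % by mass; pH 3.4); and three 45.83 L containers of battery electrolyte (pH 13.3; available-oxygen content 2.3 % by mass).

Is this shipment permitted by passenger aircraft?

Yes

The pickling solution has pH 12.9, which is ≥ 12.5, so it is Class 8 (Corrosive).
With available-oxygen content 5.6 % by mass (≥ 4 % by mass), the oxygen-release tablets fall in Class 5.1.
With pH 13.3 (≥ 12.5), the battery electrolyte falls in Class 8.
Class 8 net quantity: (three 66.67 L containers = 200.01 L) + (three 45.83 L containers = 137.49 L) = 337.5 L.
337.5 L ≤ 500 L (passenger aircraft limit, Class 8) — within limit.
Class 5.1 quantity: 550 kg.
That is within the Class 5.1 passenger aircraft limit of 1000 kg.
Every hazard class is within its passenger aircraft limit and no segregation rule is violated.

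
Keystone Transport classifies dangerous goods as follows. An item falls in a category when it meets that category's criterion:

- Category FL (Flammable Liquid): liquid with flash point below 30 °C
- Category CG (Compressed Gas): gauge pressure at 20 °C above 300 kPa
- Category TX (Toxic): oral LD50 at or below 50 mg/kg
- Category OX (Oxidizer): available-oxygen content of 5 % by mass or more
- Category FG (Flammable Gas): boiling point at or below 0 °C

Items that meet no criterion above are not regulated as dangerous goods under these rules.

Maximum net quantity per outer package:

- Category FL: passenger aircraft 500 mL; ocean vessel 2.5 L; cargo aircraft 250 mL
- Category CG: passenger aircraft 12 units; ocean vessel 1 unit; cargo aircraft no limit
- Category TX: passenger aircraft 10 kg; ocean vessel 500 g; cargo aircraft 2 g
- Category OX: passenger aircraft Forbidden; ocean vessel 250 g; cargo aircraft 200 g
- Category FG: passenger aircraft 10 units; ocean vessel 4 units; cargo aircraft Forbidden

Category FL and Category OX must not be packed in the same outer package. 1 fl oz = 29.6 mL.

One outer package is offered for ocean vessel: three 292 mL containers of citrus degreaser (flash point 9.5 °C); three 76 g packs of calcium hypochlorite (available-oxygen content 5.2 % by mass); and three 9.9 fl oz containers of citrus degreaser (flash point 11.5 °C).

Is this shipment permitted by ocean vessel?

Citrus degreaser: flash point 9.5 °C < 30 °C → Category FL (Flammable Liquid).
Available-oxygen content 5.2 % by mass meets the Category OX criterion (Oxidizer), so the calcium hypochlorite is Category OX.
With flash point 11.5 °C (< 30 °C), the citrus degreaser falls in Category FL.
Category FL net quantity: (three 292 mL containers = 876 mL) + (three 9.9 fl oz containers = 879.12 mL) = 1755.12 mL.
1755.12 mL ≤ 2.5 L (ocean vessel limit, Category FL) — within limit.
Category OX quantity: three 76 g packs = 228 g.
228 g ≤ 250 g (ocean vessel limit, Category OX) — within limit.
Category FL and Category OX may not share an outer package.

No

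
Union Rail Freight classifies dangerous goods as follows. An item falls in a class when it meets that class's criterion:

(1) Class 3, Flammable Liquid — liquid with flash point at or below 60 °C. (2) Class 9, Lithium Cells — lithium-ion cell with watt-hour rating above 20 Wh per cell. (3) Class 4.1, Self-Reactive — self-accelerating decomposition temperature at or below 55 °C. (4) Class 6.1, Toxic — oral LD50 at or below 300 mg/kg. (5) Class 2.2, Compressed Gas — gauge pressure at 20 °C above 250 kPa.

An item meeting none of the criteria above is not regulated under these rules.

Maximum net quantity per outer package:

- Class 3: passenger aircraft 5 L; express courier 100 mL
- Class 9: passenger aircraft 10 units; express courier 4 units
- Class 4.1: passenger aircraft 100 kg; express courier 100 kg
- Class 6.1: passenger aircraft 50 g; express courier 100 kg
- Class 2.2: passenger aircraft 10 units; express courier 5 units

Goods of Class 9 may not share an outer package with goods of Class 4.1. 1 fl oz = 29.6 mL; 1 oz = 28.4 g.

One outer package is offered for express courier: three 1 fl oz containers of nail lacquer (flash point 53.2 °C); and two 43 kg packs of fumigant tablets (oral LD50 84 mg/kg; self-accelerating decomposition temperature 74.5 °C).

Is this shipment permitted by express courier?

The nail lacquer has flash point 53.2 °C, which is ≤ 60 °C, so it is Class 3 (Flammable Liquid).
The fumigant tablets have oral LD50 84 mg/kg, which is ≤ 300 mg/kg, so they are Class 6.1 (Toxic).
Class 6.1 quantity: two 43 kg packs = 86 kg.
That is within the Class 6.1 express courier limit of 100 kg.
Class 3 quantity: three 1 fl oz containers = 88.8 mL.
88.8 mL is within the express courier limit of 100 mL for Class 3.
The segregation rule (Class 9 with Class 4.1) does not apply to Class 6.1 with Class 3.
Every hazard class is within its express courier limit and no segregation rule is violated.

Yes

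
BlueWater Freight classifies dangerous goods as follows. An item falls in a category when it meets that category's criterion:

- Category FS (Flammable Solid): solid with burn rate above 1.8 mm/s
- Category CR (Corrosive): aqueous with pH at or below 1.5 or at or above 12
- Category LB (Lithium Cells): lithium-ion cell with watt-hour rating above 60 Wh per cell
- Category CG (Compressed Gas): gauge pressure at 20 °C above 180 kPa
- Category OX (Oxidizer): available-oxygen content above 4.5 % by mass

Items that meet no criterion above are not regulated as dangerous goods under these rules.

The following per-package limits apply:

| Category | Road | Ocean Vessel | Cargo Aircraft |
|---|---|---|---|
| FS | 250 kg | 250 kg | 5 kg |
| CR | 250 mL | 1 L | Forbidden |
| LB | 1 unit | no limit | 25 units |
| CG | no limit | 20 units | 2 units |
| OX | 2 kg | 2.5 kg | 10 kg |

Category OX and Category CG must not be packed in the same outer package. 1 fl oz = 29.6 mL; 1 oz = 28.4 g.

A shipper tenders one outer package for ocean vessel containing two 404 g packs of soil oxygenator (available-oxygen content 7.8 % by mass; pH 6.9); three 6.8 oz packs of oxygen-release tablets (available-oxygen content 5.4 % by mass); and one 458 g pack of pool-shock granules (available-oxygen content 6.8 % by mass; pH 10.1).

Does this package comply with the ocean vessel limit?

Yes

Available-oxygen content 7.8 % by mass meets the Category OX criterion (Oxidizer), so the soil oxygenator is Category OX.
With available-oxygen content 5.4 % by mass (> 4.5 % by mass), the oxygen-release tablets fall in Category OX.
The pool-shock granules have available-oxygen content 6.8 % by mass, which is > 4.5 % by mass, so they are Category OX (Oxidizer).
Total Category OX: (two 404 g packs = 808 g) + (three 6.8 oz packs = 579.36 g) + 458 g = 1845.36 g.
1845.36 g is within the ocean vessel limit of 2.5 kg for Category OX.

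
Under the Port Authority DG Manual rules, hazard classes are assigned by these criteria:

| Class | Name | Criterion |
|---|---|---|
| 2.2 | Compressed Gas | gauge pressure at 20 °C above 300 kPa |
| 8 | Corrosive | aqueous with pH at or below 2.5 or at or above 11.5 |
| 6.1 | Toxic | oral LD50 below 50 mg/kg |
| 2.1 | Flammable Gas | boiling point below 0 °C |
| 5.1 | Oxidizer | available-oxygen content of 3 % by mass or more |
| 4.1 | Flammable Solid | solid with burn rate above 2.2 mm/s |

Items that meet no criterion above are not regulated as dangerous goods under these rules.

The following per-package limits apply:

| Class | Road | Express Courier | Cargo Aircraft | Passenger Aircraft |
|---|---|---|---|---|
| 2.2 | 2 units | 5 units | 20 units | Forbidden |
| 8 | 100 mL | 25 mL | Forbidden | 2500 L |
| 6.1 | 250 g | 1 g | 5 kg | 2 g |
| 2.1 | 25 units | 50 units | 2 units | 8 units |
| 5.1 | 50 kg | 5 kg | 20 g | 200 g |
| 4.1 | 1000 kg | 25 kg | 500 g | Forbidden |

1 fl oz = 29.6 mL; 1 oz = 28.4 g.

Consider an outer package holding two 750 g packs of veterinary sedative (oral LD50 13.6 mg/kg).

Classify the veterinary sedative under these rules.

Class 6.1

The veterinary sedative has oral LD50 13.6 mg/kg, which is < 50 mg/kg, so it is Class 6.1 (Toxic).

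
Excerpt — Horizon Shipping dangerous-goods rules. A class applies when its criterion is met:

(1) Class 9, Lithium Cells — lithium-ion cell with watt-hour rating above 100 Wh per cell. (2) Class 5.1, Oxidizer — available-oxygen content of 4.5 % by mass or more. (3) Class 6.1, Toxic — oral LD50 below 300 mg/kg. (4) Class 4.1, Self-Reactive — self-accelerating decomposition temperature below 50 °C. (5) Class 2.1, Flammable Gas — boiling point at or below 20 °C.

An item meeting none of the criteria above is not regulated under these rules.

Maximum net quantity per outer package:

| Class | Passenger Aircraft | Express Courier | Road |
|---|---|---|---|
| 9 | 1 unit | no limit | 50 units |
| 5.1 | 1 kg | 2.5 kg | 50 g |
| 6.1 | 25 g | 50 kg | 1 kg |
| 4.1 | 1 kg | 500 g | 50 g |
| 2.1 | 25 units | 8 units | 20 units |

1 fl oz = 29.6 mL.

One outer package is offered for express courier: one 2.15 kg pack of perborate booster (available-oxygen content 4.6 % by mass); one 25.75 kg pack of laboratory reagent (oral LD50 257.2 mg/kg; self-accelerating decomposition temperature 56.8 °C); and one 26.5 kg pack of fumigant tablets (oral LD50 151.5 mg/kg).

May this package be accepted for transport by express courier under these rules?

No

Perborate booster: available-oxygen content 4.6 % by mass ≥ 4.5 % by mass → Class 5.1 (Oxidizer).
The laboratory reagent has oral LD50 257.2 mg/kg, which is < 300 mg/kg, so it is Class 6.1 (Toxic).
Oral LD50 151.5 mg/kg meets the Class 6.1 criterion (Toxic), so the fumigant tablets are Class 6.1.
Class 5.1 quantity: 2.15 kg.
2.15 kg is within the express courier limit of 2.5 kg for Class 5.1.
Class 6.1 net quantity: 25.75 kg + 26.5 kg = 52.25 kg.
52.25 kg exceeds the express courier limit of 50 kg for Class 6.1.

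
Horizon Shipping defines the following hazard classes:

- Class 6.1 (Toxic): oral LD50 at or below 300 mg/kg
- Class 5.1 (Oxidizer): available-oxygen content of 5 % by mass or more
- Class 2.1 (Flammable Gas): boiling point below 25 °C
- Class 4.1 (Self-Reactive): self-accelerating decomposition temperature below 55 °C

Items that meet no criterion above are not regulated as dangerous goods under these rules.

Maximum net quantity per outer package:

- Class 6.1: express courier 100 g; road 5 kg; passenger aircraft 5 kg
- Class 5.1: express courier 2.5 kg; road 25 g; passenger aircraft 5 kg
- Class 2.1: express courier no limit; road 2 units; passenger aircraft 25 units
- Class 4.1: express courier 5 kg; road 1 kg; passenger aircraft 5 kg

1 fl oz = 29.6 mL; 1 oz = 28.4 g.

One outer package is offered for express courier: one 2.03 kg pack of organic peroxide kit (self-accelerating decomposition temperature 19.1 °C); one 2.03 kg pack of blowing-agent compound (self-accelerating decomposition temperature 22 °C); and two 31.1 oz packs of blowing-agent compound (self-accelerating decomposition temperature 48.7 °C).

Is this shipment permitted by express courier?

With self-accelerating decomposition temperature 19.1 °C (< 55 °C), the organic peroxide kit falls in Class 4.1.
With self-accelerating decomposition temperature 22 °C (< 55 °C), the blowing-agent compound falls in Class 4.1.
With self-accelerating decomposition temperature 48.7 °C (< 55 °C), the blowing-agent compound falls in Class 4.1.
Total Class 4.1: 2.03 kg + 2.03 kg + (two 31.1 oz packs = 1766.48 g) = 5826.48 g.
That exceeds the Class 4.1 express courier limit of 5 kg.

No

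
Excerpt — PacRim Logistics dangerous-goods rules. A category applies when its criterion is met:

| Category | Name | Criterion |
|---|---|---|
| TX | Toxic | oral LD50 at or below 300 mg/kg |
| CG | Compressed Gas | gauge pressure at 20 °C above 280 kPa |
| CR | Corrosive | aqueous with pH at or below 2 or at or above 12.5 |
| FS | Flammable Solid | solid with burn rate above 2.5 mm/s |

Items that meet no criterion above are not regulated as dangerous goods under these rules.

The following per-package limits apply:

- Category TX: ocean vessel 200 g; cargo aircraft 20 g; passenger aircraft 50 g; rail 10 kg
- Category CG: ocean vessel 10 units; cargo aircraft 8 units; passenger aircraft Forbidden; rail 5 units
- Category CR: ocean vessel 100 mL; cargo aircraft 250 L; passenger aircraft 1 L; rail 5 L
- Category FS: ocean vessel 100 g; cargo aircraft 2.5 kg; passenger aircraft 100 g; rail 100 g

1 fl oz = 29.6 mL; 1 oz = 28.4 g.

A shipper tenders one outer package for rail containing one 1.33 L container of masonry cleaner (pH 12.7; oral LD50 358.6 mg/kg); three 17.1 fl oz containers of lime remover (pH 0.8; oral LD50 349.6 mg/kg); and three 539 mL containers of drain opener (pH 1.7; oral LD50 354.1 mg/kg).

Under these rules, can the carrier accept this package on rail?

Yes

pH 12.7 meets the Category CR criterion (Corrosive), so the masonry cleaner is Category CR.
The lime remover has pH 0.8, which is ≤ 2, so it is Category CR (Corrosive).
pH 1.7 meets the Category CR criterion (Corrosive), so the drain opener is Category CR.
Total Category CR: 1.33 L + (three 17.1 fl oz containers = 1518.48 mL) + (three 539 mL containers = 1.617 L) = 4465.48 mL.
4465.48 mL is within the rail limit of 5 L for Category CR.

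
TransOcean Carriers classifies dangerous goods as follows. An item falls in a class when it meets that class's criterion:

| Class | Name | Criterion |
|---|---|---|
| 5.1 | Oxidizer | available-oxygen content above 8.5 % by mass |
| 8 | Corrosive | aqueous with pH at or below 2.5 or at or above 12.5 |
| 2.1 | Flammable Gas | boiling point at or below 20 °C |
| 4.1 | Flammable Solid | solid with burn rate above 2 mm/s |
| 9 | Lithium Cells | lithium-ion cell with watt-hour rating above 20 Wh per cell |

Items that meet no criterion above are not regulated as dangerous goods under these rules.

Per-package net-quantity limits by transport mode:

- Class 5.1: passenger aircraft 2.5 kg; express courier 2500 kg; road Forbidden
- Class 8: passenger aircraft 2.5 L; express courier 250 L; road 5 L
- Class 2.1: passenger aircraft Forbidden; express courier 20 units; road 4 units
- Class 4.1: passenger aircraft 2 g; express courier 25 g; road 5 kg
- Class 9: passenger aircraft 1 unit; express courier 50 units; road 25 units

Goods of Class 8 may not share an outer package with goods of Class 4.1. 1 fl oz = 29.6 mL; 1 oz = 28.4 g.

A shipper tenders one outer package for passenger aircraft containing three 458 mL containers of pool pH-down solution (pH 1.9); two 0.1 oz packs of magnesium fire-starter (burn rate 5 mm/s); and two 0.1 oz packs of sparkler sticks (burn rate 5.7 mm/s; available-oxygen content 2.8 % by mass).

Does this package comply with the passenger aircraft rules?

No

pH 1.9 meets the Class 8 criterion (Corrosive), so the pool pH-down solution is Class 8.
Magnesium fire-starter: burn rate 5 mm/s > 2 mm/s → Class 4.1 (Flammable Solid).
Burn rate 5.7 mm/s meets the Class 4.1 criterion (Flammable Solid), so the sparkler sticks are Class 4.1.
Class 8 quantity: three 458 mL containers = 1.374 L.
1.374 L ≤ 2.5 L (passenger aircraft limit, Class 8) — within limit.
Total Class 4.1: (two 0.1 oz packs = 5.68 g) + (two 0.1 oz packs = 5.68 g) = 11.36 g.
11.36 g > 2 g (passenger aircraft limit, Class 4.1) — over the limit.
Class 8 and Class 4.1 may not share an outer package.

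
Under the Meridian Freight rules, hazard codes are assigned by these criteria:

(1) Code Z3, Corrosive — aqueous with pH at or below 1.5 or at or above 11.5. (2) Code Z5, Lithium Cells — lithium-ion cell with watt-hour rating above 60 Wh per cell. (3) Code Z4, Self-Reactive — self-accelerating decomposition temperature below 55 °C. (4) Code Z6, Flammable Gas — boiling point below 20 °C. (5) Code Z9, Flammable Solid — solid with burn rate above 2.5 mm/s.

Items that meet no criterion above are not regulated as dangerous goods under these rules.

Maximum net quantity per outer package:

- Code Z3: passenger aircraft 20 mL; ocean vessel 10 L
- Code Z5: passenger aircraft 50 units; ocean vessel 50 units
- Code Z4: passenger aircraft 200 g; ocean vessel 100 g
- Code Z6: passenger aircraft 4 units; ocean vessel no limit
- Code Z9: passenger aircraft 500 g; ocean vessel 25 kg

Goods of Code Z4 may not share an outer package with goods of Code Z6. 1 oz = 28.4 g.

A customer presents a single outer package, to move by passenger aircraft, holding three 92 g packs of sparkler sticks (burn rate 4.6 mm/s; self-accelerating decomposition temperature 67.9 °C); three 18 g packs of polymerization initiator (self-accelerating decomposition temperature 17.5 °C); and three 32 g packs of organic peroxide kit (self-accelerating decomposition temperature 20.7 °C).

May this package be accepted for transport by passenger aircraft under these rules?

Yes

Sparkler sticks: burn rate 4.6 mm/s > 2.5 mm/s → Code Z9 (Flammable Solid).
The polymerization initiator has self-accelerating decomposition temperature 17.5 °C, which is < 55 °C, so it is Code Z4 (Self-Reactive).
Self-accelerating decomposition temperature 20.7 °C meets the Code Z4 criterion (Self-Reactive), so the organic peroxide kit is Code Z4.
Total Code Z4: (three 18 g packs = 54 g) + (three 32 g packs = 96 g) = 150 g.
That is within the Code Z4 passenger aircraft limit of 200 g.
Code Z9 quantity: three 92 g packs = 276 g.
276 g ≤ 500 g (passenger aircraft limit, Code Z9) — within limit.
The segregation rule (Code Z4 with Code Z6) does not apply to Code Z4 with Code Z9.
Every hazard code is within its passenger aircraft limit and no segregation rule is violated.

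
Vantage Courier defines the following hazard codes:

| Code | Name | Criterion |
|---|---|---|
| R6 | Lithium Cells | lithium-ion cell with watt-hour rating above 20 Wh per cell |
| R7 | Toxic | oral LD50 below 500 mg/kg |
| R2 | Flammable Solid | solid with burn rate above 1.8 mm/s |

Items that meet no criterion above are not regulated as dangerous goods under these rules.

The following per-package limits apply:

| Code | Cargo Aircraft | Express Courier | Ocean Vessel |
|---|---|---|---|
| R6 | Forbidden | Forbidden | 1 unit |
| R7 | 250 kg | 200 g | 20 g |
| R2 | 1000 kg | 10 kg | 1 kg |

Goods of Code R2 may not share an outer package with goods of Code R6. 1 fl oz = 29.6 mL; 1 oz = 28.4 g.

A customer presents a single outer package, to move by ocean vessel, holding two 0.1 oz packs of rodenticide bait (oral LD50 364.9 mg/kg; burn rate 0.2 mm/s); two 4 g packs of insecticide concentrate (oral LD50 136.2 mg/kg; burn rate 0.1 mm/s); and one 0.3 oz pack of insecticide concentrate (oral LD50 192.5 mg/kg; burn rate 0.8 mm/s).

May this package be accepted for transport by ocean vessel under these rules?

The rodenticide bait has oral LD50 364.9 mg/kg, which is < 500 mg/kg, so it is Code R7 (Toxic).
Insecticide concentrate: oral LD50 136.2 mg/kg < 500 mg/kg → Code R7 (Toxic).
Insecticide concentrate: oral LD50 192.5 mg/kg < 500 mg/kg → Code R7 (Toxic).
Total Code R7: (two 0.1 oz packs = 5.68 g) + (two 4 g packs = 8 g) + (one 0.3 oz pack = 8.52 g) = 22.2 g.
22.2 g exceeds the ocean vessel limit of 20 g for Code R7.

No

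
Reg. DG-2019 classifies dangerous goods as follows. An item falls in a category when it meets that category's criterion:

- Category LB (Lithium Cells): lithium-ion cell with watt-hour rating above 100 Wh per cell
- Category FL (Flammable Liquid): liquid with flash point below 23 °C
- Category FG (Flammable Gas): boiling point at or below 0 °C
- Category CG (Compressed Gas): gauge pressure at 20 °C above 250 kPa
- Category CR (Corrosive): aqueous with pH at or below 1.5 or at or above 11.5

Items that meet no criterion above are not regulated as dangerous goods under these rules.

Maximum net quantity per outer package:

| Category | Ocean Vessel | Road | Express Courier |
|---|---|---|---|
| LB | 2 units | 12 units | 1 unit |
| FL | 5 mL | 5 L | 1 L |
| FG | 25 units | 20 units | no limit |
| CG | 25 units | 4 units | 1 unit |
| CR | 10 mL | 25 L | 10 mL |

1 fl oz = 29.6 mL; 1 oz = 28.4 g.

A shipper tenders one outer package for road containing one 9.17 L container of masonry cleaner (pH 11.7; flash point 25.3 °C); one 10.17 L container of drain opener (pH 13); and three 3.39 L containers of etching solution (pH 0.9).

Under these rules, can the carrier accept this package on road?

No

With pH 11.7 (≥ 11.5), the masonry cleaner falls in Category CR.
Drain opener: pH 13 ≥ 11.5 → Category CR (Corrosive).
With pH 0.9 (≤ 1.5), the etching solution falls in Category CR.
Total Category CR: 9.17 L + 10.17 L + (three 3.39 L containers = 10.17 L) = 29.51 L.
29.51 L exceeds the road limit of 25 L for Category CR.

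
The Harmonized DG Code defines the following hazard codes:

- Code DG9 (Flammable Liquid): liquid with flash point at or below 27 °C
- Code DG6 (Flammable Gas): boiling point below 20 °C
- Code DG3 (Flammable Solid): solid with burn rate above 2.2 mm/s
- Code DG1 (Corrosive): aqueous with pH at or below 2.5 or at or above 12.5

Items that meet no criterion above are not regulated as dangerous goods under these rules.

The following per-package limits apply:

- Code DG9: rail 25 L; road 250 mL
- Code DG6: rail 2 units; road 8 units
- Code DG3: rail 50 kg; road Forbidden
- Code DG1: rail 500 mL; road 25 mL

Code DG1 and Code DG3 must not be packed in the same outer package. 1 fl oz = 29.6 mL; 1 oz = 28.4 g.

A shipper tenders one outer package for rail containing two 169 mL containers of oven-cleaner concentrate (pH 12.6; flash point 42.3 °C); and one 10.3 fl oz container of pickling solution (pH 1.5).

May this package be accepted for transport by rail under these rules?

Oven-cleaner concentrate: pH 12.6 ≥ 12.5 → Code DG1 (Corrosive).
Pickling solution: pH 1.5 ≤ 2.5 → Code DG1 (Corrosive).
Code DG1 net quantity: (two 169 mL containers = 338 mL) + (one 10.3 fl oz container = 304.88 mL) = 642.88 mL.
642.88 mL exceeds the rail limit of 500 mL for Code DG1.

No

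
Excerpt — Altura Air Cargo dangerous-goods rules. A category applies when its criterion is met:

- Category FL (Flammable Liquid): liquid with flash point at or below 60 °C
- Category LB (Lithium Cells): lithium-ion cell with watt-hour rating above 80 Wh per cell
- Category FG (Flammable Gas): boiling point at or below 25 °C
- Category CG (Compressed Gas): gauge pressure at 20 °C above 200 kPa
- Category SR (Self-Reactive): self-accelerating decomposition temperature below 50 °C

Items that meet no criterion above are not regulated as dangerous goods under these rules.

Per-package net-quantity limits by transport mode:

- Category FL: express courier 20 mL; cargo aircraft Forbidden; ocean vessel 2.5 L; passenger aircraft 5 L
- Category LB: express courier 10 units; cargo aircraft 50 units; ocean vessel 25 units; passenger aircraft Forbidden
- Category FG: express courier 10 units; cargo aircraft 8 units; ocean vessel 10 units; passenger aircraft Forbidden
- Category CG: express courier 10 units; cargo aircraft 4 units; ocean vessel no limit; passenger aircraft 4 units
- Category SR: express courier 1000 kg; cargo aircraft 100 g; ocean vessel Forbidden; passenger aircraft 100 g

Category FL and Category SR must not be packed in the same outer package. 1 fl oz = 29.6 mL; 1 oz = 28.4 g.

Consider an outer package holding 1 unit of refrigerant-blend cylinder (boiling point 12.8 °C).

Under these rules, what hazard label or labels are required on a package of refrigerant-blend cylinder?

Category FG

With boiling point 12.8 °C (≤ 25 °C), the refrigerant-blend cylinder falls in Category FG.
Only the Category FG label is required.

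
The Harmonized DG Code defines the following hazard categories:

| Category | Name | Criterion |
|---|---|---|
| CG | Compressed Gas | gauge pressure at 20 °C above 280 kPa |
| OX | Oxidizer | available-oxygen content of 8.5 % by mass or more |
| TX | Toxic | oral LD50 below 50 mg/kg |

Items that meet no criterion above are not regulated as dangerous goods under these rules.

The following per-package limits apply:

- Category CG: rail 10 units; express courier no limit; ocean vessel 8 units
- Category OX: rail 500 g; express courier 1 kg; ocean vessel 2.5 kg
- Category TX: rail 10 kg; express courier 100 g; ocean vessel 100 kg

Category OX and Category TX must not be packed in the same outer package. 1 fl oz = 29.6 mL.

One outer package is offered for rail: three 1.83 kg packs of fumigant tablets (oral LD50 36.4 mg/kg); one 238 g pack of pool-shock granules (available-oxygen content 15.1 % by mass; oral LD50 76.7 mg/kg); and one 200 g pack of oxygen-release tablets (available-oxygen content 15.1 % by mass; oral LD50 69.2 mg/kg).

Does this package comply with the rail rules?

No

The fumigant tablets have oral LD50 36.4 mg/kg, which is < 50 mg/kg, so they are Category TX (Toxic).
Available-oxygen content 15.1 % by mass meets the Category OX criterion (Oxidizer), so the pool-shock granules are Category OX.
Oxygen-release tablets: available-oxygen content 15.1 % by mass ≥ 8.5 % by mass → Category OX (Oxidizer).
Category OX net quantity: 238 g + 200 g = 438 g.
438 g ≤ 500 g (rail limit, Category OX) — within limit.
Category TX quantity: three 1.83 kg packs = 5.49 kg.
5.49 kg is within the rail limit of 10 kg for Category TX.
Category OX and Category TX may not share an outer package.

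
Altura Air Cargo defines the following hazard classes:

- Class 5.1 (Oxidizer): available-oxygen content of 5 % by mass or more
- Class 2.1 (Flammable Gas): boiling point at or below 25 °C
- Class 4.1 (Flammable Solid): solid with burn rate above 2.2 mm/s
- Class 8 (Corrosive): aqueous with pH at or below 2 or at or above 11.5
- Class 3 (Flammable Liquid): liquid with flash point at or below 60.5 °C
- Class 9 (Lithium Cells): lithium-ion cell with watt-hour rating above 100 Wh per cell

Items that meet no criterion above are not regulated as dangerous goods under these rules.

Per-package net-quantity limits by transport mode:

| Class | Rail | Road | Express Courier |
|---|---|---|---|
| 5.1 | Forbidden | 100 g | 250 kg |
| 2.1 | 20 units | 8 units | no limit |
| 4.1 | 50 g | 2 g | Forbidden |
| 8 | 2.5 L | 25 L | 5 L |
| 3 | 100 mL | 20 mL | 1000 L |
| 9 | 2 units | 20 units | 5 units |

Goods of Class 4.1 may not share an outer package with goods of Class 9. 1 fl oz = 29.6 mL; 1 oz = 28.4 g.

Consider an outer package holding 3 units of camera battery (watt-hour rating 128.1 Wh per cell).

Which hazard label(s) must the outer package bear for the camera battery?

Camera battery: watt-hour rating 128.1 Wh per cell > 100 Wh per cell → Class 9 (Lithium Cells).
Only the Class 9 label is required.

Class 9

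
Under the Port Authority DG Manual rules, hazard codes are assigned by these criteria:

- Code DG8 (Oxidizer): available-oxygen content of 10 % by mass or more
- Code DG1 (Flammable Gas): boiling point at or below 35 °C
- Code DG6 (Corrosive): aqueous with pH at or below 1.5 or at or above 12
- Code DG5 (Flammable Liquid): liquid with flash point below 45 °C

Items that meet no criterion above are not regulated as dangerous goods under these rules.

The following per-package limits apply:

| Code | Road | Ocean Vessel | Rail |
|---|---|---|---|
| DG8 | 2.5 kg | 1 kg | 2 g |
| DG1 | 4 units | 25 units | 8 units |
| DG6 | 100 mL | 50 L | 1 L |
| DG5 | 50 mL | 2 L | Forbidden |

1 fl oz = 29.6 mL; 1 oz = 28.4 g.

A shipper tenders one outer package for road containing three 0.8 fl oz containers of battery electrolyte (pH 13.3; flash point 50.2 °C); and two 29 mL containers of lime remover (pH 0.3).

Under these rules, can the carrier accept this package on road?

No

With pH 13.3 (≥ 12), the battery electrolyte falls in Code DG6.
The lime remover has pH 0.3, which is ≤ 1.5, so it is Code DG6 (Corrosive).
Total Code DG6: (three 0.8 fl oz containers = 71.04 mL) + (two 29 mL containers = 58 mL) = 129.04 mL.
129.04 mL exceeds the road limit of 100 mL for Code DG6.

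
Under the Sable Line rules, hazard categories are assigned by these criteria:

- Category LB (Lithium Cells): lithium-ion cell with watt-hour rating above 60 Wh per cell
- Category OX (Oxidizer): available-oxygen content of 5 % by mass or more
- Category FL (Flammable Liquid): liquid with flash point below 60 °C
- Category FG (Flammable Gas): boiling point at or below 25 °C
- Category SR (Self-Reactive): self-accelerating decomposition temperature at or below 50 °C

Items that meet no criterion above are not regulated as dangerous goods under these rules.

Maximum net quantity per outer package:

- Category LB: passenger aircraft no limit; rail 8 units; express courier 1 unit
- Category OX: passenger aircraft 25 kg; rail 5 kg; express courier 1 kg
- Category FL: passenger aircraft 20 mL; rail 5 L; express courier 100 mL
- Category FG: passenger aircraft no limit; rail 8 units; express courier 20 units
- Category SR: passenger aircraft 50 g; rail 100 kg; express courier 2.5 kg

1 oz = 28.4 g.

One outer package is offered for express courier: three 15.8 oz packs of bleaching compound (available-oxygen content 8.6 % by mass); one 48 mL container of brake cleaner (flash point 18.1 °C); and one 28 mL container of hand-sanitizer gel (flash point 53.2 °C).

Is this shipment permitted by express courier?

No

The bleaching compound has available-oxygen content 8.6 % by mass, which is ≥ 5 % by mass, so it is Category OX (Oxidizer).
Flash point 18.1 °C meets the Category FL criterion (Flammable Liquid), so the brake cleaner is Category FL.
The hand-sanitizer gel has flash point 53.2 °C, which is < 60 °C, so it is Category FL (Flammable Liquid).
Category OX quantity: three 15.8 oz packs = 1346.16 g.
1346.16 g exceeds the express courier limit of 1 kg for Category OX.
Category FL net quantity: 48 mL + 28 mL = 76 mL.
That is within the Category FL express courier limit of 100 mL.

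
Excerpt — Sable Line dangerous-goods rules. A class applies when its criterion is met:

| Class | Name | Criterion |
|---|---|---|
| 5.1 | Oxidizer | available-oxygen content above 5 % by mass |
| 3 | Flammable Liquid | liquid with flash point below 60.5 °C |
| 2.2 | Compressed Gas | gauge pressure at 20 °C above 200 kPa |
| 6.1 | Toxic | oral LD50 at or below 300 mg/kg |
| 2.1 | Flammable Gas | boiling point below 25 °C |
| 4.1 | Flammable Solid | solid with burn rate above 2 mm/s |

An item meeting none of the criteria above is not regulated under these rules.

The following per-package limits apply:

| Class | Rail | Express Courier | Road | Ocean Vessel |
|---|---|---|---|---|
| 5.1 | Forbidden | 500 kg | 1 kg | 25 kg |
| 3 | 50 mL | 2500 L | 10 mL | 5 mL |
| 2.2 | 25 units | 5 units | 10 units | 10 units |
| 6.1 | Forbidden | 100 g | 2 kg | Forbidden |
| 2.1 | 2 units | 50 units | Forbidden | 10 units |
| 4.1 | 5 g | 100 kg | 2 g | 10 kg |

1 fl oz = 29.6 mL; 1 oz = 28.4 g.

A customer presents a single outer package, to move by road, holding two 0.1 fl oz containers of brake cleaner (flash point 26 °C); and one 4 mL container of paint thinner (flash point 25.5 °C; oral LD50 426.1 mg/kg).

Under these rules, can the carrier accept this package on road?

The brake cleaner has flash point 26 °C, which is < 60.5 °C, so it is Class 3 (Flammable Liquid).
Flash point 25.5 °C meets the Class 3 criterion (Flammable Liquid), so the paint thinner is Class 3.
Total Class 3: (two 0.1 fl oz containers = 5.92 mL) + 4 mL = 9.92 mL.
9.92 mL ≤ 10 mL (road limit, Class 3) — within limit.

Yes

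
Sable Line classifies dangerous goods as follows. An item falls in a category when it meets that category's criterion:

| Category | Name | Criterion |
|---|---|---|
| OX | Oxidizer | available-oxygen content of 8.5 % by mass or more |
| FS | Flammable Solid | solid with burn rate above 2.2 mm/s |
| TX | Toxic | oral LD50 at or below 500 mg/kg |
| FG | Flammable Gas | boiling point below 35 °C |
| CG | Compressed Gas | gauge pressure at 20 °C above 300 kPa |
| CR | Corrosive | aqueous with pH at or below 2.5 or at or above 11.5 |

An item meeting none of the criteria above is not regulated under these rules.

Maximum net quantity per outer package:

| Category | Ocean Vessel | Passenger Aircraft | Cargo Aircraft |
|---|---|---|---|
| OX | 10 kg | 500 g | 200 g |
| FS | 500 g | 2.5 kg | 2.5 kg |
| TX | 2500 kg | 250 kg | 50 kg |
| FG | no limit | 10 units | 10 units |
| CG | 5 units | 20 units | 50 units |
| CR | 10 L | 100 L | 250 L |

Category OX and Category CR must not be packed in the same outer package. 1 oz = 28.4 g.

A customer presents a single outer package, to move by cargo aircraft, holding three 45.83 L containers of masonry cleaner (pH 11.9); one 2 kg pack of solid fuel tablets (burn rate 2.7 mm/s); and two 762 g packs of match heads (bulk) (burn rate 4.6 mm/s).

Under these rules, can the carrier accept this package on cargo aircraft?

pH 11.9 meets the Category CR criterion (Corrosive), so the masonry cleaner is Category CR.
Solid fuel tablets: burn rate 2.7 mm/s > 2.2 mm/s → Category FS (Flammable Solid).
With burn rate 4.6 mm/s (> 2.2 mm/s), the match heads (bulk) fall in Category FS.
Category FS net quantity: 2 kg + (two 762 g packs = 1.524 kg) = 3.524 kg.
3.524 kg exceeds the cargo aircraft limit of 2.5 kg for Category FS.
Category CR quantity: three 45.83 L containers = 137.49 L.
That is within the Category CR cargo aircraft limit of 250 L.
The segregation rule (Category OX with Category CR) does not apply to Category FS with Category CR.

No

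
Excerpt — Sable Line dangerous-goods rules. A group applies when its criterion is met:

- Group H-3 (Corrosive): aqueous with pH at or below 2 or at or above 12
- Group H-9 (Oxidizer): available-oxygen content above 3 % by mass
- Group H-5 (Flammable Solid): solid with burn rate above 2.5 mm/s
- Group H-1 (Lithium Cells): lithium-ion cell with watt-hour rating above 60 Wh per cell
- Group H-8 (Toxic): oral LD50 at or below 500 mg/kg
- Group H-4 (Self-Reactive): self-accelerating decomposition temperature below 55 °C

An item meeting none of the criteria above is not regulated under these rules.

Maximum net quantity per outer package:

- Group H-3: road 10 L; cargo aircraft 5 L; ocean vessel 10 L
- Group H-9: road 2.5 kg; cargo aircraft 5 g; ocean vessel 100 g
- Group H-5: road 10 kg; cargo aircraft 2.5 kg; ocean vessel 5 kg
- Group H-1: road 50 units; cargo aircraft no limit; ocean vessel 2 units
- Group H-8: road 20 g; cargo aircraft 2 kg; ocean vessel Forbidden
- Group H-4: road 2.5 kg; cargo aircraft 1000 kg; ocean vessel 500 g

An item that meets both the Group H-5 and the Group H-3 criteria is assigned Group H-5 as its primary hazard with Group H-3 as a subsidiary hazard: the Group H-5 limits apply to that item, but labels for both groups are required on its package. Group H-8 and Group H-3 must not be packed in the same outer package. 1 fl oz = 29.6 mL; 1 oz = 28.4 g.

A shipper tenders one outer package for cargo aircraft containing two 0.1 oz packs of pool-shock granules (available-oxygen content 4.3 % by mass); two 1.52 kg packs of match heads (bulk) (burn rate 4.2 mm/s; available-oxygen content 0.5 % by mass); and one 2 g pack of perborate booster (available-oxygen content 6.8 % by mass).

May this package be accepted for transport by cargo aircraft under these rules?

The pool-shock granules have available-oxygen content 4.3 % by mass, which is > 3 % by mass, so they are Group H-9 (Oxidizer).
The match heads (bulk) have burn rate 4.2 mm/s, which is > 2.5 mm/s, so they are Group H-5 (Flammable Solid).
With available-oxygen content 6.8 % by mass (> 3 % by mass), the perborate booster falls in Group H-9.
Group H-5 quantity: two 1.52 kg packs = 3.04 kg.
3.04 kg > 2.5 kg (cargo aircraft limit, Group H-5) — over the limit.
Group H-9 net quantity: (two 0.1 oz packs = 5.68 g) + 2 g = 7.68 g.
7.68 g exceeds the cargo aircraft limit of 5 g for Group H-9.
The segregation rule (Group H-8 with Group H-3) does not apply to Group H-5 with Group H-9.

No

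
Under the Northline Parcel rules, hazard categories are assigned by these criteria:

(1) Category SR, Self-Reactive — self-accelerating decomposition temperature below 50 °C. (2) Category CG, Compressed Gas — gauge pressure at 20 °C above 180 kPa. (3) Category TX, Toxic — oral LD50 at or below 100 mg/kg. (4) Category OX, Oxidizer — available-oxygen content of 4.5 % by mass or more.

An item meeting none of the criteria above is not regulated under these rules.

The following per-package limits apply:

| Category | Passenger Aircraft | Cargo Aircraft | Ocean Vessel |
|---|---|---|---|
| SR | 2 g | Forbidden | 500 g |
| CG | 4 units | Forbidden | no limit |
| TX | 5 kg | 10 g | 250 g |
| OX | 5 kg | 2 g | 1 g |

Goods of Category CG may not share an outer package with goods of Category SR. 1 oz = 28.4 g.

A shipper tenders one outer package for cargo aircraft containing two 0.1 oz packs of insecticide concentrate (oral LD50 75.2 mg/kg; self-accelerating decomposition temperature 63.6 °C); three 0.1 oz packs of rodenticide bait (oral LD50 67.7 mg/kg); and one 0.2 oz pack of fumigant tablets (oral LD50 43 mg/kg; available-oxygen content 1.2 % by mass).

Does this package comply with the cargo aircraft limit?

No

Insecticide concentrate: oral LD50 75.2 mg/kg ≤ 100 mg/kg → Category TX (Toxic).
Rodenticide bait: oral LD50 67.7 mg/kg ≤ 100 mg/kg → Category TX (Toxic).
Oral LD50 43 mg/kg meets the Category TX criterion (Toxic), so the fumigant tablets are Category TX.
Category TX net quantity: (two 0.1 oz packs = 5.68 g) + (three 0.1 oz packs = 8.52 g) + (one 0.2 oz pack = 5.68 g) = 19.88 g.
That exceeds the Category TX cargo aircraft limit of 10 g.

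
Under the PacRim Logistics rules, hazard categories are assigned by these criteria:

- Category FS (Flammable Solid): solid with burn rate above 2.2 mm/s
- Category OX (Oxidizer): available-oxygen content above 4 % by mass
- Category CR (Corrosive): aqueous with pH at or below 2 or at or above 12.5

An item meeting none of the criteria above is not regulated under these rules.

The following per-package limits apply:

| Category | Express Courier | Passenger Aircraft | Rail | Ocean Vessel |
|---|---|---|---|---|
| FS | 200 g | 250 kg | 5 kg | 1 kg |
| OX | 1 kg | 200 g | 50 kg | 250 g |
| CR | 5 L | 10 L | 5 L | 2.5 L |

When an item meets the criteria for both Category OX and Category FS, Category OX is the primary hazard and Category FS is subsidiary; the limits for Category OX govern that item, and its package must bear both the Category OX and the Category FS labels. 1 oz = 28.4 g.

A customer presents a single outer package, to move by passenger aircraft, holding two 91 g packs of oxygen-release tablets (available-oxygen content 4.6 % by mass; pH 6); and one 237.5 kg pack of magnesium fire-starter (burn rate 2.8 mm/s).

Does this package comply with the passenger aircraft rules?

Oxygen-release tablets: available-oxygen content 4.6 % by mass > 4 % by mass → Category OX (Oxidizer).
Magnesium fire-starter: burn rate 2.8 mm/s > 2.2 mm/s → Category FS (Flammable Solid).
Category FS quantity: 237.5 kg.
237.5 kg is within the passenger aircraft limit of 250 kg for Category FS.
Category OX quantity: two 91 g packs = 182 g.
182 g is within the passenger aircraft limit of 200 g for Category OX.
Every hazard category is within its passenger aircraft limit and no segregation rule is violated.

Yes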